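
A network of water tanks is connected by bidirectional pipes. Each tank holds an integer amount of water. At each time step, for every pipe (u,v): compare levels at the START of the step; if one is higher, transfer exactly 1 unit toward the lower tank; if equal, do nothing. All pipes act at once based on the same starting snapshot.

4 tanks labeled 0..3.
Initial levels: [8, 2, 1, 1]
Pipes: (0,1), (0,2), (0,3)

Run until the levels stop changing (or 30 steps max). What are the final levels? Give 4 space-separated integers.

Step 1: flows [0->1,0->2,0->3] -> levels [5 3 2 2]
Step 2: flows [0->1,0->2,0->3] -> levels [2 4 3 3]
Step 3: flows [1->0,2->0,3->0] -> levels [5 3 2 2]
  -> period-2 cycle: step 3 state = step 1 state; never stabilizes
  -> state at step 30: (30-1) mod 2 = 1, same as step 2 -> [2 4 3 3]

Answer: 2 4 3 3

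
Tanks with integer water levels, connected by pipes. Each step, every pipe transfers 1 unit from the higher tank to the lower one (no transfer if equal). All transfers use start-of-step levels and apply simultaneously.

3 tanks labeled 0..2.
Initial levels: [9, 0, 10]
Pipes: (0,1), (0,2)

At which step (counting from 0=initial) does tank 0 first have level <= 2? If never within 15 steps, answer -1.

Answer: -1

Derivation:
Step 1: flows [0->1,2->0] -> levels [9 1 9]
Step 2: flows [0->1,0=2] -> levels [8 2 9]
Step 3: flows [0->1,2->0] -> levels [8 3 8]
Step 4: flows [0->1,0=2] -> levels [7 4 8]
Step 5: flows [0->1,2->0] -> levels [7 5 7]
Step 6: flows [0->1,0=2] -> levels [6 6 7]
Step 7: flows [0=1,2->0] -> levels [7 6 6]
Step 8: flows [0->1,0->2] -> levels [5 7 7]
Step 9: flows [1->0,2->0] -> levels [7 6 6]
  -> period-2 cycle (repeats step 7); tank 0 never drops to <=2
Tank 0 never reaches <=2 within 15 steps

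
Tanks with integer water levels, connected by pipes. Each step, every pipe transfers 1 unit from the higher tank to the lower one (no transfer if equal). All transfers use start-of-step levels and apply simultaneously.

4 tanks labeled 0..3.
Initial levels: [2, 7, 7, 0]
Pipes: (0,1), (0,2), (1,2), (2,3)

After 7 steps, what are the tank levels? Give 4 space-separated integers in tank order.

Step 1: flows [1->0,2->0,1=2,2->3] -> levels [4 6 5 1]
Step 2: flows [1->0,2->0,1->2,2->3] -> levels [6 4 4 2]
Step 3: flows [0->1,0->2,1=2,2->3] -> levels [4 5 4 3]
Step 4: flows [1->0,0=2,1->2,2->3] -> levels [5 3 4 4]
Step 5: flows [0->1,0->2,2->1,2=3] -> levels [3 5 4 4]
Step 6: flows [1->0,2->0,1->2,2=3] -> levels [5 3 4 4]
  -> period-2 cycle: step 6 state = step 4 state
  -> state at step 7: (7-4) mod 2 = 1, same as step 5 -> [3 5 4 4]

Answer: 3 5 4 4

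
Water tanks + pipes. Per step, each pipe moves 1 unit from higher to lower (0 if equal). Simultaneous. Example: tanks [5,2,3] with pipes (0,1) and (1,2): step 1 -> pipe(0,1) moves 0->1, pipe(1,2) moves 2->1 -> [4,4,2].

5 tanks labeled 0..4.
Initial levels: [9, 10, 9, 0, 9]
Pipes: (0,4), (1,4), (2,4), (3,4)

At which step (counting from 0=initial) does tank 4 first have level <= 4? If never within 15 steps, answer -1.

Answer: -1

Derivation:
Step 1: flows [0=4,1->4,2=4,4->3] -> levels [9 9 9 1 9]
Step 2: flows [0=4,1=4,2=4,4->3] -> levels [9 9 9 2 8]
Step 3: flows [0->4,1->4,2->4,4->3] -> levels [8 8 8 3 10]
Step 4: flows [4->0,4->1,4->2,4->3] -> levels [9 9 9 4 6]
Step 5: flows [0->4,1->4,2->4,4->3] -> levels [8 8 8 5 8]
Step 6: flows [0=4,1=4,2=4,4->3] -> levels [8 8 8 6 7]
Step 7: flows [0->4,1->4,2->4,4->3] -> levels [7 7 7 7 9]
Step 8: flows [4->0,4->1,4->2,4->3] -> levels [8 8 8 8 5]
Step 9: flows [0->4,1->4,2->4,3->4] -> levels [7 7 7 7 9]
  -> period-2 cycle (repeats step 7); tank 4 never drops to <=4
Tank 4 never reaches <=4 within 15 steps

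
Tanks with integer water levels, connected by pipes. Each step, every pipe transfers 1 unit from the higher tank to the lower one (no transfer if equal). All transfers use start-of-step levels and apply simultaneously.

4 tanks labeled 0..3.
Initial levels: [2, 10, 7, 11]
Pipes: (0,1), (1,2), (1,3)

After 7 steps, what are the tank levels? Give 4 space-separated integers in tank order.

Answer: 7 9 7 7

Derivation:
Step 1: flows [1->0,1->2,3->1] -> levels [3 9 8 10]
Step 2: flows [1->0,1->2,3->1] -> levels [4 8 9 9]
Step 3: flows [1->0,2->1,3->1] -> levels [5 9 8 8]
Step 4: flows [1->0,1->2,1->3] -> levels [6 6 9 9]
Step 5: flows [0=1,2->1,3->1] -> levels [6 8 8 8]
Step 6: flows [1->0,1=2,1=3] -> levels [7 7 8 8]
Step 7: flows [0=1,2->1,3->1] -> levels [7 9 7 7]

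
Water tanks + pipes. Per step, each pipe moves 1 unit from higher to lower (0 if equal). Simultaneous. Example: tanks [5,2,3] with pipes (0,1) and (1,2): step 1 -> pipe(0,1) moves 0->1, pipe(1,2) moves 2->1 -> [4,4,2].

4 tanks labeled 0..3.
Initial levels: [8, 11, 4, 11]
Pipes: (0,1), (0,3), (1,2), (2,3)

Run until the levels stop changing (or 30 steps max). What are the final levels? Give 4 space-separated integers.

Step 1: flows [1->0,3->0,1->2,3->2] -> levels [10 9 6 9]
Step 2: flows [0->1,0->3,1->2,3->2] -> levels [8 9 8 9]
Step 3: flows [1->0,3->0,1->2,3->2] -> levels [10 7 10 7]
Step 4: flows [0->1,0->3,2->1,2->3] -> levels [8 9 8 9]
  -> period-2 cycle: step 4 state = step 2 state; never stabilizes
  -> state at step 30: (30-2) mod 2 = 0, same as step 2 -> [8 9 8 9]

Answer: 8 9 8 9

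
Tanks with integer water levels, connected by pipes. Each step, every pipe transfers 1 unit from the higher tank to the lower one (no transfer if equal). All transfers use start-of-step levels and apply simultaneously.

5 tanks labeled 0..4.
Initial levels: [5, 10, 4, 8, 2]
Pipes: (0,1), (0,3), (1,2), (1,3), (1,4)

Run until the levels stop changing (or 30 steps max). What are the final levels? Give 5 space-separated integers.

Answer: 7 4 6 6 6

Derivation:
Step 1: flows [1->0,3->0,1->2,1->3,1->4] -> levels [7 6 5 8 3]
Step 2: flows [0->1,3->0,1->2,3->1,1->4] -> levels [7 6 6 6 4]
Step 3: flows [0->1,0->3,1=2,1=3,1->4] -> levels [5 6 6 7 5]
Step 4: flows [1->0,3->0,1=2,3->1,1->4] -> levels [7 5 6 5 6]
Step 5: flows [0->1,0->3,2->1,1=3,4->1] -> levels [5 8 5 6 5]
Step 6: flows [1->0,3->0,1->2,1->3,1->4] -> levels [7 4 6 6 6]
Step 7: flows [0->1,0->3,2->1,3->1,4->1] -> levels [5 8 5 6 5]
  -> period-2 cycle: step 7 state = step 5 state; never stabilizes
  -> state at step 30: (30-5) mod 2 = 1, same as step 6 -> [7 4 6 6 6]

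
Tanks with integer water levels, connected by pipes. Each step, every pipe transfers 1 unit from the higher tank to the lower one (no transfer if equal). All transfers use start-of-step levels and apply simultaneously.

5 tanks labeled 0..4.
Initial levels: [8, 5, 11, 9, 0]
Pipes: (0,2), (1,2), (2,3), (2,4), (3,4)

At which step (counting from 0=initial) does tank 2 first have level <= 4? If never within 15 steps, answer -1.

Step 1: flows [2->0,2->1,2->3,2->4,3->4] -> levels [9 6 7 9 2]
Step 2: flows [0->2,2->1,3->2,2->4,3->4] -> levels [8 7 7 7 4]
Step 3: flows [0->2,1=2,2=3,2->4,3->4] -> levels [7 7 7 6 6]
Step 4: flows [0=2,1=2,2->3,2->4,3=4] -> levels [7 7 5 7 7]
Step 5: flows [0->2,1->2,3->2,4->2,3=4] -> levels [6 6 9 6 6]
Step 6: flows [2->0,2->1,2->3,2->4,3=4] -> levels [7 7 5 7 7]
  -> period-2 cycle (repeats step 4); tank 2 never drops to <=4
Tank 2 never reaches <=4 within 15 steps

Answer: -1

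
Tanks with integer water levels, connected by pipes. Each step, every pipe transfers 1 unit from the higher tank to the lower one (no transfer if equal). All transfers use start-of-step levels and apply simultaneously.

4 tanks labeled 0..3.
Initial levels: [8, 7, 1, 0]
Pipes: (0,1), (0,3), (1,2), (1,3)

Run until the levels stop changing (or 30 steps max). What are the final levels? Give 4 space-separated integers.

Step 1: flows [0->1,0->3,1->2,1->3] -> levels [6 6 2 2]
Step 2: flows [0=1,0->3,1->2,1->3] -> levels [5 4 3 4]
Step 3: flows [0->1,0->3,1->2,1=3] -> levels [3 4 4 5]
Step 4: flows [1->0,3->0,1=2,3->1] -> levels [5 4 4 3]
Step 5: flows [0->1,0->3,1=2,1->3] -> levels [3 4 4 5]
  -> period-2 cycle: step 5 state = step 3 state; never stabilizes
  -> state at step 30: (30-3) mod 2 = 1, same as step 4 -> [5 4 4 3]

Answer: 5 4 4 3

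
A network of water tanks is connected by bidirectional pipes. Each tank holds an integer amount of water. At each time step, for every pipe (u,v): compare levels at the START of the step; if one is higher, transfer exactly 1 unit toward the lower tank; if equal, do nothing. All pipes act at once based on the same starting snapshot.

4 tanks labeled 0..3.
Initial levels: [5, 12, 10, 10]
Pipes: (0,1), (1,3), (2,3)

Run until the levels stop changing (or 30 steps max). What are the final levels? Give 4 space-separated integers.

Step 1: flows [1->0,1->3,2=3] -> levels [6 10 10 11]
Step 2: flows [1->0,3->1,3->2] -> levels [7 10 11 9]
Step 3: flows [1->0,1->3,2->3] -> levels [8 8 10 11]
Step 4: flows [0=1,3->1,3->2] -> levels [8 9 11 9]
Step 5: flows [1->0,1=3,2->3] -> levels [9 8 10 10]
Step 6: flows [0->1,3->1,2=3] -> levels [8 10 10 9]
Step 7: flows [1->0,1->3,2->3] -> levels [9 8 9 11]
Step 8: flows [0->1,3->1,3->2] -> levels [8 10 10 9]
  -> period-2 cycle: step 8 state = step 6 state; never stabilizes
  -> state at step 30: (30-6) mod 2 = 0, same as step 6 -> [8 10 10 9]

Answer: 8 10 10 9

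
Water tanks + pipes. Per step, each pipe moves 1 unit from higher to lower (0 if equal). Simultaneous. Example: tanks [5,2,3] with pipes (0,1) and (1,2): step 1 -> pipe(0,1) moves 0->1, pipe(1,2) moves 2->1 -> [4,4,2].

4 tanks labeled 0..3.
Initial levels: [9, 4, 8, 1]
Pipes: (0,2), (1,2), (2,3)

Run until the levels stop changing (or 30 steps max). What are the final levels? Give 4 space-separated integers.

Answer: 6 6 4 6

Derivation:
Step 1: flows [0->2,2->1,2->3] -> levels [8 5 7 2]
Step 2: flows [0->2,2->1,2->3] -> levels [7 6 6 3]
Step 3: flows [0->2,1=2,2->3] -> levels [6 6 6 4]
Step 4: flows [0=2,1=2,2->3] -> levels [6 6 5 5]
Step 5: flows [0->2,1->2,2=3] -> levels [5 5 7 5]
Step 6: flows [2->0,2->1,2->3] -> levels [6 6 4 6]
Step 7: flows [0->2,1->2,3->2] -> levels [5 5 7 5]
  -> period-2 cycle: step 7 state = step 5 state; never stabilizes
  -> state at step 30: (30-5) mod 2 = 1, same as step 6 -> [6 6 4 6]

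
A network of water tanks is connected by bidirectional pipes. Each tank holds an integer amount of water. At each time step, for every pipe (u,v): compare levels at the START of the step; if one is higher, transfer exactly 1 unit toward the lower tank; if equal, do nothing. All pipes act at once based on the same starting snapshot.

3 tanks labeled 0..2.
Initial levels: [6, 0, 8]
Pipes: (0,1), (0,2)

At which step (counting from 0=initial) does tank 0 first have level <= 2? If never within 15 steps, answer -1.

Answer: -1

Derivation:
Step 1: flows [0->1,2->0] -> levels [6 1 7]
Step 2: flows [0->1,2->0] -> levels [6 2 6]
Step 3: flows [0->1,0=2] -> levels [5 3 6]
Step 4: flows [0->1,2->0] -> levels [5 4 5]
Step 5: flows [0->1,0=2] -> levels [4 5 5]
Step 6: flows [1->0,2->0] -> levels [6 4 4]
Step 7: flows [0->1,0->2] -> levels [4 5 5]
  -> period-2 cycle (repeats step 5); tank 0 never drops to <=2
Tank 0 never reaches <=2 within 15 steps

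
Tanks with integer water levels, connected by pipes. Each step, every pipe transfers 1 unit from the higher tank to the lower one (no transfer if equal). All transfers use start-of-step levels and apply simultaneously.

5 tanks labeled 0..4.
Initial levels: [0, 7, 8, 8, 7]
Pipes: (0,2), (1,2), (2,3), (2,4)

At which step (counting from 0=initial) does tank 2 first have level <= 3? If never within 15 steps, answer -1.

Answer: -1

Derivation:
Step 1: flows [2->0,2->1,2=3,2->4] -> levels [1 8 5 8 8]
Step 2: flows [2->0,1->2,3->2,4->2] -> levels [2 7 7 7 7]
Step 3: flows [2->0,1=2,2=3,2=4] -> levels [3 7 6 7 7]
Step 4: flows [2->0,1->2,3->2,4->2] -> levels [4 6 8 6 6]
Step 5: flows [2->0,2->1,2->3,2->4] -> levels [5 7 4 7 7]
Step 6: flows [0->2,1->2,3->2,4->2] -> levels [4 6 8 6 6]
  -> period-2 cycle (repeats step 4); tank 2 never drops to <=3
Tank 2 never reaches <=3 within 15 steps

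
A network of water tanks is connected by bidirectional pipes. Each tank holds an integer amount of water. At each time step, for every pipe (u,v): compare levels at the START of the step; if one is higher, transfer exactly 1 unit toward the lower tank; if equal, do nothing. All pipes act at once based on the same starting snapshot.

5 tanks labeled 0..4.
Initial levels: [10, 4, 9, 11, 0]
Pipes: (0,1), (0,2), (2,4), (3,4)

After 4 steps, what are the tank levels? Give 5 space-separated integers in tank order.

Step 1: flows [0->1,0->2,2->4,3->4] -> levels [8 5 9 10 2]
Step 2: flows [0->1,2->0,2->4,3->4] -> levels [8 6 7 9 4]
Step 3: flows [0->1,0->2,2->4,3->4] -> levels [6 7 7 8 6]
Step 4: flows [1->0,2->0,2->4,3->4] -> levels [8 6 5 7 8]

Answer: 8 6 5 7 8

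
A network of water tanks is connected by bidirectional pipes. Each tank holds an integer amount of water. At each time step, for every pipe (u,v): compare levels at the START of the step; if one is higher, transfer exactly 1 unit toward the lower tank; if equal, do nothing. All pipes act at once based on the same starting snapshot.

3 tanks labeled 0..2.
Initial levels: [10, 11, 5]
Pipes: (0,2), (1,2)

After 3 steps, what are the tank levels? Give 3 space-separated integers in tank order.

Answer: 9 9 8

Derivation:
Step 1: flows [0->2,1->2] -> levels [9 10 7]
Step 2: flows [0->2,1->2] -> levels [8 9 9]
Step 3: flows [2->0,1=2] -> levels [9 9 8]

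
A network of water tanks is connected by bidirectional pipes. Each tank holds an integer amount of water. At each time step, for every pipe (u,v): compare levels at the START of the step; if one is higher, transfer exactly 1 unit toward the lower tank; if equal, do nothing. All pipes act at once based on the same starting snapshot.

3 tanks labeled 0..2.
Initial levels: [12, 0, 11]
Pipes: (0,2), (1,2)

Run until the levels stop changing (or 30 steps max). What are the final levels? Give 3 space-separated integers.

Answer: 8 8 7

Derivation:
Step 1: flows [0->2,2->1] -> levels [11 1 11]
Step 2: flows [0=2,2->1] -> levels [11 2 10]
Step 3: flows [0->2,2->1] -> levels [10 3 10]
Step 4: flows [0=2,2->1] -> levels [10 4 9]
Step 5: flows [0->2,2->1] -> levels [9 5 9]
Step 6: flows [0=2,2->1] -> levels [9 6 8]
Step 7: flows [0->2,2->1] -> levels [8 7 8]
Step 8: flows [0=2,2->1] -> levels [8 8 7]
Step 9: flows [0->2,1->2] -> levels [7 7 9]
Step 10: flows [2->0,2->1] -> levels [8 8 7]
  -> period-2 cycle: step 10 state = step 8 state; never stabilizes
  -> state at step 30: (30-8) mod 2 = 0, same as step 8 -> [8 8 7]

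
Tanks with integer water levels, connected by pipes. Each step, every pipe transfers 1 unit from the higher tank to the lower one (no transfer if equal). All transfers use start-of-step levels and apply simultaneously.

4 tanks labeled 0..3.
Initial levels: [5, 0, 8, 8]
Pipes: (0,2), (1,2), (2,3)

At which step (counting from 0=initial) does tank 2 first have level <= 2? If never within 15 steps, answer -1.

Answer: -1

Derivation:
Step 1: flows [2->0,2->1,2=3] -> levels [6 1 6 8]
Step 2: flows [0=2,2->1,3->2] -> levels [6 2 6 7]
Step 3: flows [0=2,2->1,3->2] -> levels [6 3 6 6]
Step 4: flows [0=2,2->1,2=3] -> levels [6 4 5 6]
Step 5: flows [0->2,2->1,3->2] -> levels [5 5 6 5]
Step 6: flows [2->0,2->1,2->3] -> levels [6 6 3 6]
Step 7: flows [0->2,1->2,3->2] -> levels [5 5 6 5]
  -> period-2 cycle (repeats step 5); tank 2 never drops to <=2
Tank 2 never reaches <=2 within 15 steps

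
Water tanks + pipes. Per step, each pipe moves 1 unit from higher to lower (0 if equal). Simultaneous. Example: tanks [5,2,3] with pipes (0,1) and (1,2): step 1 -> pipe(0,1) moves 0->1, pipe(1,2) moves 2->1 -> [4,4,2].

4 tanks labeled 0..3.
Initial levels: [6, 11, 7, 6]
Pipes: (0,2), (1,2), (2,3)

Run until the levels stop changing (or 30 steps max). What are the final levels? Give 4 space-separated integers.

Answer: 7 7 9 7

Derivation:
Step 1: flows [2->0,1->2,2->3] -> levels [7 10 6 7]
Step 2: flows [0->2,1->2,3->2] -> levels [6 9 9 6]
Step 3: flows [2->0,1=2,2->3] -> levels [7 9 7 7]
Step 4: flows [0=2,1->2,2=3] -> levels [7 8 8 7]
Step 5: flows [2->0,1=2,2->3] -> levels [8 8 6 8]
Step 6: flows [0->2,1->2,3->2] -> levels [7 7 9 7]
Step 7: flows [2->0,2->1,2->3] -> levels [8 8 6 8]
  -> period-2 cycle: step 7 state = step 5 state; never stabilizes
  -> state at step 30: (30-5) mod 2 = 1, same as step 6 -> [7 7 9 7]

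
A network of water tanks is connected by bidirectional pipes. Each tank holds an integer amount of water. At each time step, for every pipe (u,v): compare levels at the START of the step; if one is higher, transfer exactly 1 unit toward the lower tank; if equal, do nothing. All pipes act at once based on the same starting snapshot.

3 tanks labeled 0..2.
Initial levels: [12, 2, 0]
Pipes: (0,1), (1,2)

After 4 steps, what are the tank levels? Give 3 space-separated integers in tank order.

Step 1: flows [0->1,1->2] -> levels [11 2 1]
Step 2: flows [0->1,1->2] -> levels [10 2 2]
Step 3: flows [0->1,1=2] -> levels [9 3 2]
Step 4: flows [0->1,1->2] -> levels [8 3 3]

Answer: 8 3 3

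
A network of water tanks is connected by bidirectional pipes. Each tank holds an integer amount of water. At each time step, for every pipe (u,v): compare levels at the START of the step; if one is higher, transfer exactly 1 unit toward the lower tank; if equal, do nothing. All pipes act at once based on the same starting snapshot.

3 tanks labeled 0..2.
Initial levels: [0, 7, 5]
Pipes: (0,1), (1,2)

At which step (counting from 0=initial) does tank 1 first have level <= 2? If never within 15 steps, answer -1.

Answer: -1

Derivation:
Step 1: flows [1->0,1->2] -> levels [1 5 6]
Step 2: flows [1->0,2->1] -> levels [2 5 5]
Step 3: flows [1->0,1=2] -> levels [3 4 5]
Step 4: flows [1->0,2->1] -> levels [4 4 4]
Step 5: flows [0=1,1=2] -> levels [4 4 4]
  -> stable; tank 1 stays at 4 > 2
Tank 1 never reaches <=2 within 15 steps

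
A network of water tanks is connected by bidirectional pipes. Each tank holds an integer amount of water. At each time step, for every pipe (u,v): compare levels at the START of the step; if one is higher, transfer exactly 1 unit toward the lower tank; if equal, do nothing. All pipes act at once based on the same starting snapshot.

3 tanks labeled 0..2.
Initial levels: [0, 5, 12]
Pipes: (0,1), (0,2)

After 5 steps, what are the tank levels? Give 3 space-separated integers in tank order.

Answer: 5 5 7

Derivation:
Step 1: flows [1->0,2->0] -> levels [2 4 11]
Step 2: flows [1->0,2->0] -> levels [4 3 10]
Step 3: flows [0->1,2->0] -> levels [4 4 9]
Step 4: flows [0=1,2->0] -> levels [5 4 8]
Step 5: flows [0->1,2->0] -> levels [5 5 7]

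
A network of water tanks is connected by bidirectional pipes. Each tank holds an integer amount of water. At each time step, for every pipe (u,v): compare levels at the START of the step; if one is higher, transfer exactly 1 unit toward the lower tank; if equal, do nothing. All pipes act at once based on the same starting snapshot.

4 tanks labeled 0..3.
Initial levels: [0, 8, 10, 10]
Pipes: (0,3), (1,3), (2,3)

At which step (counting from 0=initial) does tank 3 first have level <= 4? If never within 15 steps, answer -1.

Step 1: flows [3->0,3->1,2=3] -> levels [1 9 10 8]
Step 2: flows [3->0,1->3,2->3] -> levels [2 8 9 9]
Step 3: flows [3->0,3->1,2=3] -> levels [3 9 9 7]
Step 4: flows [3->0,1->3,2->3] -> levels [4 8 8 8]
Step 5: flows [3->0,1=3,2=3] -> levels [5 8 8 7]
Step 6: flows [3->0,1->3,2->3] -> levels [6 7 7 8]
Step 7: flows [3->0,3->1,3->2] -> levels [7 8 8 5]
Step 8: flows [0->3,1->3,2->3] -> levels [6 7 7 8]
  -> period-2 cycle (repeats step 6); tank 3 never drops to <=4
Tank 3 never reaches <=4 within 15 steps

Answer: -1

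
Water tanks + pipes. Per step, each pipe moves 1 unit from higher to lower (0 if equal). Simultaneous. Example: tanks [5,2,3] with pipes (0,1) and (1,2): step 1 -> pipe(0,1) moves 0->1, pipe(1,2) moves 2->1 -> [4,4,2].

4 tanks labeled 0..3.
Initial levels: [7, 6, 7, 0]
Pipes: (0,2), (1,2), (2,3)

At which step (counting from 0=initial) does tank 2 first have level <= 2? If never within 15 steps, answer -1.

Step 1: flows [0=2,2->1,2->3] -> levels [7 7 5 1]
Step 2: flows [0->2,1->2,2->3] -> levels [6 6 6 2]
Step 3: flows [0=2,1=2,2->3] -> levels [6 6 5 3]
Step 4: flows [0->2,1->2,2->3] -> levels [5 5 6 4]
Step 5: flows [2->0,2->1,2->3] -> levels [6 6 3 5]
Step 6: flows [0->2,1->2,3->2] -> levels [5 5 6 4]
  -> period-2 cycle (repeats step 4); tank 2 never drops to <=2
Tank 2 never reaches <=2 within 15 steps

Answer: -1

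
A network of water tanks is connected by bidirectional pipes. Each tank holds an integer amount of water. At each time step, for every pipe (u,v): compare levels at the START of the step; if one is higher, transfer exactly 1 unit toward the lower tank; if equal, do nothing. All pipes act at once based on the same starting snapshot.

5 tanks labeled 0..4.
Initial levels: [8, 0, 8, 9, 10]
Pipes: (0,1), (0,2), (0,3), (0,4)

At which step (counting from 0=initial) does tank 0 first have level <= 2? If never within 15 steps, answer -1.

Answer: -1

Derivation:
Step 1: flows [0->1,0=2,3->0,4->0] -> levels [9 1 8 8 9]
Step 2: flows [0->1,0->2,0->3,0=4] -> levels [6 2 9 9 9]
Step 3: flows [0->1,2->0,3->0,4->0] -> levels [8 3 8 8 8]
Step 4: flows [0->1,0=2,0=3,0=4] -> levels [7 4 8 8 8]
Step 5: flows [0->1,2->0,3->0,4->0] -> levels [9 5 7 7 7]
Step 6: flows [0->1,0->2,0->3,0->4] -> levels [5 6 8 8 8]
Step 7: flows [1->0,2->0,3->0,4->0] -> levels [9 5 7 7 7]
  -> period-2 cycle (repeats step 5); tank 0 never drops to <=2
Tank 0 never reaches <=2 within 15 steps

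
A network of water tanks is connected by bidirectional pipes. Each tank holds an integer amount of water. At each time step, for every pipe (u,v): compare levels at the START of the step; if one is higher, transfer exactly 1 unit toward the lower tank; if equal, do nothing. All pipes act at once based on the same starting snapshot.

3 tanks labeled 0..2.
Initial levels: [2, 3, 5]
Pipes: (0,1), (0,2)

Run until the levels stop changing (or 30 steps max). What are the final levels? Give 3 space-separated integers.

Step 1: flows [1->0,2->0] -> levels [4 2 4]
Step 2: flows [0->1,0=2] -> levels [3 3 4]
Step 3: flows [0=1,2->0] -> levels [4 3 3]
Step 4: flows [0->1,0->2] -> levels [2 4 4]
Step 5: flows [1->0,2->0] -> levels [4 3 3]
  -> period-2 cycle: step 5 state = step 3 state; never stabilizes
  -> state at step 30: (30-3) mod 2 = 1, same as step 4 -> [2 4 4]

Answer: 2 4 4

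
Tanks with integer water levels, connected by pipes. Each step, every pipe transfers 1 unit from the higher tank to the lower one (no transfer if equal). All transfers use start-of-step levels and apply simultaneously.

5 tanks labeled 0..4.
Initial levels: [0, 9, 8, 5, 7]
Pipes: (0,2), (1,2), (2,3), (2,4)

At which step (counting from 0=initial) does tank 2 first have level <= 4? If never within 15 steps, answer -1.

Step 1: flows [2->0,1->2,2->3,2->4] -> levels [1 8 6 6 8]
Step 2: flows [2->0,1->2,2=3,4->2] -> levels [2 7 7 6 7]
Step 3: flows [2->0,1=2,2->3,2=4] -> levels [3 7 5 7 7]
Step 4: flows [2->0,1->2,3->2,4->2] -> levels [4 6 7 6 6]
Step 5: flows [2->0,2->1,2->3,2->4] -> levels [5 7 3 7 7]
Tank 2 first reaches <=4 at step 5

Answer: 5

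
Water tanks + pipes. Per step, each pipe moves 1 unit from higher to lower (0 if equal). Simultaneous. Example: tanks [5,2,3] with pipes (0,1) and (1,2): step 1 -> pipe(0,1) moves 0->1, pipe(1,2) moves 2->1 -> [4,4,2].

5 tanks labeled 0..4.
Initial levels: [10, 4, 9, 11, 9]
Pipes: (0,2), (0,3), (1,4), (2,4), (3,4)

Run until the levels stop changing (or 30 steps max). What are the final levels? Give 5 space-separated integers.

Answer: 8 8 10 10 7

Derivation:
Step 1: flows [0->2,3->0,4->1,2=4,3->4] -> levels [10 5 10 9 9]
Step 2: flows [0=2,0->3,4->1,2->4,3=4] -> levels [9 6 9 10 9]
Step 3: flows [0=2,3->0,4->1,2=4,3->4] -> levels [10 7 9 8 9]
Step 4: flows [0->2,0->3,4->1,2=4,4->3] -> levels [8 8 10 10 7]
Step 5: flows [2->0,3->0,1->4,2->4,3->4] -> levels [10 7 8 8 10]
Step 6: flows [0->2,0->3,4->1,4->2,4->3] -> levels [8 8 10 10 7]
  -> period-2 cycle: step 6 state = step 4 state; never stabilizes
  -> state at step 30: (30-4) mod 2 = 0, same as step 4 -> [8 8 10 10 7]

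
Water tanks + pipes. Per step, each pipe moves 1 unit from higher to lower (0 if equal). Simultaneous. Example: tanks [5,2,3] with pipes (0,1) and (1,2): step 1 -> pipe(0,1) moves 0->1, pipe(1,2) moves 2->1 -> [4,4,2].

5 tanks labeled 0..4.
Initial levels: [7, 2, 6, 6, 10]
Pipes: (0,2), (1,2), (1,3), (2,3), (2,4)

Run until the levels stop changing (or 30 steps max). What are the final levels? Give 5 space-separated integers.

Step 1: flows [0->2,2->1,3->1,2=3,4->2] -> levels [6 4 7 5 9]
Step 2: flows [2->0,2->1,3->1,2->3,4->2] -> levels [7 6 5 5 8]
Step 3: flows [0->2,1->2,1->3,2=3,4->2] -> levels [6 4 8 6 7]
Step 4: flows [2->0,2->1,3->1,2->3,2->4] -> levels [7 6 4 6 8]
Step 5: flows [0->2,1->2,1=3,3->2,4->2] -> levels [6 5 8 5 7]
Step 6: flows [2->0,2->1,1=3,2->3,2->4] -> levels [7 6 4 6 8]
  -> period-2 cycle: step 6 state = step 4 state; never stabilizes
  -> state at step 30: (30-4) mod 2 = 0, same as step 4 -> [7 6 4 6 8]

Answer: 7 6 4 6 8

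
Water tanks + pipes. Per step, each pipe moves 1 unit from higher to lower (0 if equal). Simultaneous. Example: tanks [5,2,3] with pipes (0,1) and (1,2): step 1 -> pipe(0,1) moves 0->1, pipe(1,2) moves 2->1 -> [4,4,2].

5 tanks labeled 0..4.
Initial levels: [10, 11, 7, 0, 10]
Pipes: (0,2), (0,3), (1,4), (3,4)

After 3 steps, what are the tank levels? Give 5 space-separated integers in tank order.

Step 1: flows [0->2,0->3,1->4,4->3] -> levels [8 10 8 2 10]
Step 2: flows [0=2,0->3,1=4,4->3] -> levels [7 10 8 4 9]
Step 3: flows [2->0,0->3,1->4,4->3] -> levels [7 9 7 6 9]

Answer: 7 9 7 6 9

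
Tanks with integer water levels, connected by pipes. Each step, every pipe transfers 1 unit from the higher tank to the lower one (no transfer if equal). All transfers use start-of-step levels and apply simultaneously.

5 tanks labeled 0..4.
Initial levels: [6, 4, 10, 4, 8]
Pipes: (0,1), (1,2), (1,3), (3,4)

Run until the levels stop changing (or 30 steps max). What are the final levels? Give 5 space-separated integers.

Step 1: flows [0->1,2->1,1=3,4->3] -> levels [5 6 9 5 7]
Step 2: flows [1->0,2->1,1->3,4->3] -> levels [6 5 8 7 6]
Step 3: flows [0->1,2->1,3->1,3->4] -> levels [5 8 7 5 7]
Step 4: flows [1->0,1->2,1->3,4->3] -> levels [6 5 8 7 6]
  -> period-2 cycle: step 4 state = step 2 state; never stabilizes
  -> state at step 30: (30-2) mod 2 = 0, same as step 2 -> [6 5 8 7 6]

Answer: 6 5 8 7 6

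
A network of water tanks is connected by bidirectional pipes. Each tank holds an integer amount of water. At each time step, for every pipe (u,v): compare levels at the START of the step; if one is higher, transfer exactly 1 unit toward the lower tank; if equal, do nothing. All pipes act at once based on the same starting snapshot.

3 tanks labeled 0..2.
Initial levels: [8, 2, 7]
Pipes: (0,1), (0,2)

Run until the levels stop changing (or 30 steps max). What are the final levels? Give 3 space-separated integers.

Step 1: flows [0->1,0->2] -> levels [6 3 8]
Step 2: flows [0->1,2->0] -> levels [6 4 7]
Step 3: flows [0->1,2->0] -> levels [6 5 6]
Step 4: flows [0->1,0=2] -> levels [5 6 6]
Step 5: flows [1->0,2->0] -> levels [7 5 5]
Step 6: flows [0->1,0->2] -> levels [5 6 6]
  -> period-2 cycle: step 6 state = step 4 state; never stabilizes
  -> state at step 30: (30-4) mod 2 = 0, same as step 4 -> [5 6 6]

Answer: 5 6 6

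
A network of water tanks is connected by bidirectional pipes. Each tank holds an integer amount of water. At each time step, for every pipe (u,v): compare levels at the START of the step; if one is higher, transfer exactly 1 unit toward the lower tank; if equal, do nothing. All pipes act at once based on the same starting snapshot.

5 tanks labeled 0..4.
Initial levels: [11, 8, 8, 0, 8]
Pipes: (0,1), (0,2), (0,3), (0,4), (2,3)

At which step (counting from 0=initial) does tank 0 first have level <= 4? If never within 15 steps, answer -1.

Step 1: flows [0->1,0->2,0->3,0->4,2->3] -> levels [7 9 8 2 9]
Step 2: flows [1->0,2->0,0->3,4->0,2->3] -> levels [9 8 6 4 8]
Step 3: flows [0->1,0->2,0->3,0->4,2->3] -> levels [5 9 6 6 9]
Step 4: flows [1->0,2->0,3->0,4->0,2=3] -> levels [9 8 5 5 8]
Step 5: flows [0->1,0->2,0->3,0->4,2=3] -> levels [5 9 6 6 9]
  -> period-2 cycle (repeats step 3); tank 0 never drops to <=4
Tank 0 never reaches <=4 within 15 steps

Answer: -1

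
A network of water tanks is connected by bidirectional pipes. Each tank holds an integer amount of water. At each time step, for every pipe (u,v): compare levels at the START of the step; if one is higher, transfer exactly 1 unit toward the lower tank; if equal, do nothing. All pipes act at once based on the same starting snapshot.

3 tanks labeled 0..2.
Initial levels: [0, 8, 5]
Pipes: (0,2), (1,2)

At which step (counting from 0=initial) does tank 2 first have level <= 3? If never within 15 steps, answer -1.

Answer: 6

Derivation:
Step 1: flows [2->0,1->2] -> levels [1 7 5]
Step 2: flows [2->0,1->2] -> levels [2 6 5]
Step 3: flows [2->0,1->2] -> levels [3 5 5]
Step 4: flows [2->0,1=2] -> levels [4 5 4]
Step 5: flows [0=2,1->2] -> levels [4 4 5]
Step 6: flows [2->0,2->1] -> levels [5 5 3]
Tank 2 first reaches <=3 at step 6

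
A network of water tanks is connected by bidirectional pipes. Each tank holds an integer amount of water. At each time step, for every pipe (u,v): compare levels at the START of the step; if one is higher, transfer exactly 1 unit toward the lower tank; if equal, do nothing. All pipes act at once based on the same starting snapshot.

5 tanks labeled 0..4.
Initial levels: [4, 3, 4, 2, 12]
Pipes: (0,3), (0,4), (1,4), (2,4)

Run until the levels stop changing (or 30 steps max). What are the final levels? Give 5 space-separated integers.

Answer: 3 5 5 5 7

Derivation:
Step 1: flows [0->3,4->0,4->1,4->2] -> levels [4 4 5 3 9]
Step 2: flows [0->3,4->0,4->1,4->2] -> levels [4 5 6 4 6]
Step 3: flows [0=3,4->0,4->1,2=4] -> levels [5 6 6 4 4]
Step 4: flows [0->3,0->4,1->4,2->4] -> levels [3 5 5 5 7]
Step 5: flows [3->0,4->0,4->1,4->2] -> levels [5 6 6 4 4]
  -> period-2 cycle: step 5 state = step 3 state; never stabilizes
  -> state at step 30: (30-3) mod 2 = 1, same as step 4 -> [3 5 5 5 7]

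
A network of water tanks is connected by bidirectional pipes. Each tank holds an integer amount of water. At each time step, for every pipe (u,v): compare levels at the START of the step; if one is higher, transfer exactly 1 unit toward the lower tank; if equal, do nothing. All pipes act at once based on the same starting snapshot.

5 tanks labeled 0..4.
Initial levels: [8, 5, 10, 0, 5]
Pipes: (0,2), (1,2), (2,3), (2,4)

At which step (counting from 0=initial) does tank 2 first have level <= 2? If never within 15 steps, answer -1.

Step 1: flows [2->0,2->1,2->3,2->4] -> levels [9 6 6 1 6]
Step 2: flows [0->2,1=2,2->3,2=4] -> levels [8 6 6 2 6]
Step 3: flows [0->2,1=2,2->3,2=4] -> levels [7 6 6 3 6]
Step 4: flows [0->2,1=2,2->3,2=4] -> levels [6 6 6 4 6]
Step 5: flows [0=2,1=2,2->3,2=4] -> levels [6 6 5 5 6]
Step 6: flows [0->2,1->2,2=3,4->2] -> levels [5 5 8 5 5]
Step 7: flows [2->0,2->1,2->3,2->4] -> levels [6 6 4 6 6]
Step 8: flows [0->2,1->2,3->2,4->2] -> levels [5 5 8 5 5]
  -> period-2 cycle (repeats step 6); tank 2 never drops to <=2
Tank 2 never reaches <=2 within 15 steps

Answer: -1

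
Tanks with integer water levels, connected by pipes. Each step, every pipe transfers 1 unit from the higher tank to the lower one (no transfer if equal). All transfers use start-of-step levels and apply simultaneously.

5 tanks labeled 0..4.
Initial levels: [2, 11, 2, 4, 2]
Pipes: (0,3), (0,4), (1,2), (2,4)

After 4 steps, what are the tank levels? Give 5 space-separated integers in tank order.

Step 1: flows [3->0,0=4,1->2,2=4] -> levels [3 10 3 3 2]
Step 2: flows [0=3,0->4,1->2,2->4] -> levels [2 9 3 3 4]
Step 3: flows [3->0,4->0,1->2,4->2] -> levels [4 8 5 2 2]
Step 4: flows [0->3,0->4,1->2,2->4] -> levels [2 7 5 3 4]

Answer: 2 7 5 3 4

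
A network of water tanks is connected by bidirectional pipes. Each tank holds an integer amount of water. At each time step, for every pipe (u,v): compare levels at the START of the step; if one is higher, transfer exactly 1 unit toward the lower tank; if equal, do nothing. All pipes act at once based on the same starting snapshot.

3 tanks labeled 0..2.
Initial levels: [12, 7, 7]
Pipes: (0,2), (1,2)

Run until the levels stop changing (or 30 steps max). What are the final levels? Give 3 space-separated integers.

Answer: 9 9 8

Derivation:
Step 1: flows [0->2,1=2] -> levels [11 7 8]
Step 2: flows [0->2,2->1] -> levels [10 8 8]
Step 3: flows [0->2,1=2] -> levels [9 8 9]
Step 4: flows [0=2,2->1] -> levels [9 9 8]
Step 5: flows [0->2,1->2] -> levels [8 8 10]
Step 6: flows [2->0,2->1] -> levels [9 9 8]
  -> period-2 cycle: step 6 state = step 4 state; never stabilizes
  -> state at step 30: (30-4) mod 2 = 0, same as step 4 -> [9 9 8]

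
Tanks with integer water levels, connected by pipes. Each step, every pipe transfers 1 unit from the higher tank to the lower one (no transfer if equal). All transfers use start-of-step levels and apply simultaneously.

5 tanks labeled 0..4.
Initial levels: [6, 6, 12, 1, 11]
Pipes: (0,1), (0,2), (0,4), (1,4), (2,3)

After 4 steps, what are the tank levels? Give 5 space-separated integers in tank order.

Answer: 10 8 6 5 7

Derivation:
Step 1: flows [0=1,2->0,4->0,4->1,2->3] -> levels [8 7 10 2 9]
Step 2: flows [0->1,2->0,4->0,4->1,2->3] -> levels [9 9 8 3 7]
Step 3: flows [0=1,0->2,0->4,1->4,2->3] -> levels [7 8 8 4 9]
Step 4: flows [1->0,2->0,4->0,4->1,2->3] -> levels [10 8 6 5 7]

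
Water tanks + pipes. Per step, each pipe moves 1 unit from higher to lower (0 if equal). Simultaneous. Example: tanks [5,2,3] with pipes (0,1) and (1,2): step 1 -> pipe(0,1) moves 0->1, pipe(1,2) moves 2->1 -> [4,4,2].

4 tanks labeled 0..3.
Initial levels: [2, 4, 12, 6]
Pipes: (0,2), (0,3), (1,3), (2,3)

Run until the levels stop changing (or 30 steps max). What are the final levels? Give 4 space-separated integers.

Step 1: flows [2->0,3->0,3->1,2->3] -> levels [4 5 10 5]
Step 2: flows [2->0,3->0,1=3,2->3] -> levels [6 5 8 5]
Step 3: flows [2->0,0->3,1=3,2->3] -> levels [6 5 6 7]
Step 4: flows [0=2,3->0,3->1,3->2] -> levels [7 6 7 4]
Step 5: flows [0=2,0->3,1->3,2->3] -> levels [6 5 6 7]
  -> period-2 cycle: step 5 state = step 3 state; never stabilizes
  -> state at step 30: (30-3) mod 2 = 1, same as step 4 -> [7 6 7 4]

Answer: 7 6 7 4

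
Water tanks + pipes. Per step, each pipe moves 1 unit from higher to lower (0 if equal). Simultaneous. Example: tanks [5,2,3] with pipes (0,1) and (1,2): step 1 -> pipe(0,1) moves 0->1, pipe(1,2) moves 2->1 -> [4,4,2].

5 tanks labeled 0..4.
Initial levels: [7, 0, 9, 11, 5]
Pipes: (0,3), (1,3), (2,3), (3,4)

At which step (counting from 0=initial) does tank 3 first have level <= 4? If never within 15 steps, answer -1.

Step 1: flows [3->0,3->1,3->2,3->4] -> levels [8 1 10 7 6]
Step 2: flows [0->3,3->1,2->3,3->4] -> levels [7 2 9 7 7]
Step 3: flows [0=3,3->1,2->3,3=4] -> levels [7 3 8 7 7]
Step 4: flows [0=3,3->1,2->3,3=4] -> levels [7 4 7 7 7]
Step 5: flows [0=3,3->1,2=3,3=4] -> levels [7 5 7 6 7]
Step 6: flows [0->3,3->1,2->3,4->3] -> levels [6 6 6 8 6]
Step 7: flows [3->0,3->1,3->2,3->4] -> levels [7 7 7 4 7]
Tank 3 first reaches <=4 at step 7

Answer: 7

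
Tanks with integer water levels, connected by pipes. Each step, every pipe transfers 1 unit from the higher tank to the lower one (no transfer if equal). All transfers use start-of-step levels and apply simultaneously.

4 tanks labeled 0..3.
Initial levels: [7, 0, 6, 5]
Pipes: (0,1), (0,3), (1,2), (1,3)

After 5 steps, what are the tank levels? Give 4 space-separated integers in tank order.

Step 1: flows [0->1,0->3,2->1,3->1] -> levels [5 3 5 5]
Step 2: flows [0->1,0=3,2->1,3->1] -> levels [4 6 4 4]
Step 3: flows [1->0,0=3,1->2,1->3] -> levels [5 3 5 5]
  -> period-2 cycle: step 3 state = step 1 state
  -> state at step 5: (5-1) mod 2 = 0, same as step 1 -> [5 3 5 5]

Answer: 5 3 5 5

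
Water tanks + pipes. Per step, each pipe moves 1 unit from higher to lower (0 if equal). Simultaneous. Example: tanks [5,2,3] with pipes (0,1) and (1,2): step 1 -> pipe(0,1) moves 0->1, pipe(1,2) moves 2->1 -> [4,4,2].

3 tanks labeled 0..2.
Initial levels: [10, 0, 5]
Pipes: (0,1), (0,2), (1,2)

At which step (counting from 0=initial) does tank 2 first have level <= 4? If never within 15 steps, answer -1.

Answer: -1

Derivation:
Step 1: flows [0->1,0->2,2->1] -> levels [8 2 5]
Step 2: flows [0->1,0->2,2->1] -> levels [6 4 5]
Step 3: flows [0->1,0->2,2->1] -> levels [4 6 5]
Step 4: flows [1->0,2->0,1->2] -> levels [6 4 5]
  -> period-2 cycle (repeats step 2); tank 2 never drops to <=4
Tank 2 never reaches <=4 within 15 steps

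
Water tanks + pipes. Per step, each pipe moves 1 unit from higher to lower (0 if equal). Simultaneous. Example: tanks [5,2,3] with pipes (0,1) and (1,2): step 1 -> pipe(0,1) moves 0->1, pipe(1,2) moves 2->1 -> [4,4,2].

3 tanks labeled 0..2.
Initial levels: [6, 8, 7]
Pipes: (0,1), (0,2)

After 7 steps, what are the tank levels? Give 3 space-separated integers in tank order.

Answer: 8 7 6

Derivation:
Step 1: flows [1->0,2->0] -> levels [8 7 6]
Step 2: flows [0->1,0->2] -> levels [6 8 7]
  -> period-2 cycle: step 2 state = step 0 state
  -> state at step 7: (7-0) mod 2 = 1, same as step 1 -> [8 7 6]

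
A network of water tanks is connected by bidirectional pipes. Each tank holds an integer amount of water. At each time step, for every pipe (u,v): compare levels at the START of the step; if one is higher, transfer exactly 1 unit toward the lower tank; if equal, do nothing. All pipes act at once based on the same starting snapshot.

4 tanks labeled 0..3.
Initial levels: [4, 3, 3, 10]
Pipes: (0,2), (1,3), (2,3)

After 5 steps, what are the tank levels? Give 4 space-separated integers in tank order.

Step 1: flows [0->2,3->1,3->2] -> levels [3 4 5 8]
Step 2: flows [2->0,3->1,3->2] -> levels [4 5 5 6]
Step 3: flows [2->0,3->1,3->2] -> levels [5 6 5 4]
Step 4: flows [0=2,1->3,2->3] -> levels [5 5 4 6]
Step 5: flows [0->2,3->1,3->2] -> levels [4 6 6 4]

Answer: 4 6 6 4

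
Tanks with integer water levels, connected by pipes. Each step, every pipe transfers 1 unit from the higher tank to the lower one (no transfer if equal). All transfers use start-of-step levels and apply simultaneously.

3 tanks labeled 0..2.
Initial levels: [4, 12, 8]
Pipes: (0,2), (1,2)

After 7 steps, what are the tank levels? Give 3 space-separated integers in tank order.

Answer: 8 8 8

Derivation:
Step 1: flows [2->0,1->2] -> levels [5 11 8]
Step 2: flows [2->0,1->2] -> levels [6 10 8]
Step 3: flows [2->0,1->2] -> levels [7 9 8]
Step 4: flows [2->0,1->2] -> levels [8 8 8]
Step 5: flows [0=2,1=2] -> levels [8 8 8]
  -> stable; steps 6..7 unchanged -> [8 8 8]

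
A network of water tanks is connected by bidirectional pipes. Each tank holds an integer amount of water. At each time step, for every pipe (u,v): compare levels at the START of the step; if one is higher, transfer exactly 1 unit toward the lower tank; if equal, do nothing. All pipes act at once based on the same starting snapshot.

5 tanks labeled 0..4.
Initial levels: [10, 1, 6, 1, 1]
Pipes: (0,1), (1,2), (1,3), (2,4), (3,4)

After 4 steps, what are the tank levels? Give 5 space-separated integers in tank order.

Step 1: flows [0->1,2->1,1=3,2->4,3=4] -> levels [9 3 4 1 2]
Step 2: flows [0->1,2->1,1->3,2->4,4->3] -> levels [8 4 2 3 2]
Step 3: flows [0->1,1->2,1->3,2=4,3->4] -> levels [7 3 3 3 3]
Step 4: flows [0->1,1=2,1=3,2=4,3=4] -> levels [6 4 3 3 3]

Answer: 6 4 3 3 3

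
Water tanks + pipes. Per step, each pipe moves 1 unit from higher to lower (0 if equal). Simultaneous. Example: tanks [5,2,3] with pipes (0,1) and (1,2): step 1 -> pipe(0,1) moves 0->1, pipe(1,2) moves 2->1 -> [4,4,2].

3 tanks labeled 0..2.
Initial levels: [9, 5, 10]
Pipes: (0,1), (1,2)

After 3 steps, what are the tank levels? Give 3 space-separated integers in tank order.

Step 1: flows [0->1,2->1] -> levels [8 7 9]
Step 2: flows [0->1,2->1] -> levels [7 9 8]
Step 3: flows [1->0,1->2] -> levels [8 7 9]

Answer: 8 7 9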